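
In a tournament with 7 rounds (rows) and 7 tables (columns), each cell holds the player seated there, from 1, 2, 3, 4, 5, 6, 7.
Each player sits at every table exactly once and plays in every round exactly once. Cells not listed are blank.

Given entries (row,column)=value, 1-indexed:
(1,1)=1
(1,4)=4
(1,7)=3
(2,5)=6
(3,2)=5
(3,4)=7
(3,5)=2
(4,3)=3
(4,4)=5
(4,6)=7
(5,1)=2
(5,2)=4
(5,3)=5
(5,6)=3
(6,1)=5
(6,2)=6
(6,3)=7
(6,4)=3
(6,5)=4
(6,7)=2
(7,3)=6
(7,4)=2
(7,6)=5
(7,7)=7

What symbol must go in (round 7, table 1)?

Round 1, table 3: round 1 has {1, 3, 4} and table 3 has {3, 5, 6, 7}, leaving only 2.
Round 1, table 2: round 1 has {1, 2, 3, 4} and table 2 has {4, 5, 6}, leaving only 7.
Round 1, table 5: round 1 has {1, 2, 3, 4, 7} and table 5 has {2, 4, 6}, leaving only 5.
Round 1, table 6: round 1 has {1, 2, 3, 4, 5, 7} and table 6 has {3, 5, 7}, leaving only 6.
Round 2, table 4: round 2 has {6} and table 4 has {2, 3, 4, 5, 7}, leaving only 1.
Round 2, table 3: round 2 has {1, 6} and table 3 has {2, 3, 5, 6, 7}, leaving only 4.
Round 2, table 6: round 2 has {1, 4, 6} and table 6 has {3, 5, 6, 7}, leaving only 2.
Round 2, table 2: round 2 has {1, 2, 4, 6} and table 2 has {4, 5, 6, 7}, leaving only 3.
Round 2, table 1: round 2 has {1, 2, 3, 4, 6} and table 1 has {1, 2, 5}, leaving only 7.
Round 2, table 7: round 2 has {1, 2, 3, 4, 6, 7} and table 7 has {2, 3, 7}, leaving only 5.
Round 3, table 3: round 3 has {2, 5, 7} and table 3 has {2, 3, 4, 5, 6, 7}, leaving only 1.
Round 3, table 6: round 3 has {1, 2, 5, 7} and table 6 has {2, 3, 5, 6, 7}, leaving only 4.
Round 3, table 7: round 3 has {1, 2, 4, 5, 7} and table 7 has {2, 3, 5, 7}, leaving only 6.
Round 3, table 1: round 3 has {1, 2, 4, 5, 6, 7} and table 1 has {1, 2, 5, 7}, leaving only 3.
Round 7 already has {2, 5, 6, 7} and table 1 already has {1, 2, 3, 5, 7}, so round 7, table 1 must be 4.

4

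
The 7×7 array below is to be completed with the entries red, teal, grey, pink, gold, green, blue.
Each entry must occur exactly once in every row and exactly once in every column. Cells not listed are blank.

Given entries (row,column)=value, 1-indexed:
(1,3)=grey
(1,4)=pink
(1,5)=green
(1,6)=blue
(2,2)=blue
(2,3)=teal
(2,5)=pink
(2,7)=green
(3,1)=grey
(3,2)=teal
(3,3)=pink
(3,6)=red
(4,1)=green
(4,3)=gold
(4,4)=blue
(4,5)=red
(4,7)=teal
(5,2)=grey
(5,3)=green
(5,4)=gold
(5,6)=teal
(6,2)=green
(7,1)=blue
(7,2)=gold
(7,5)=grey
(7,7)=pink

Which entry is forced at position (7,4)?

teal

Row 1, column 2: row 1 has {grey, pink, green, blue} and column 2 has {teal, grey, gold, green, blue}, leaving only red.
Row 1, column 7: row 1 has {red, grey, pink, green, blue} and column 7 has {teal, pink, green}, leaving only gold.
Row 1, column 1: row 1 has {red, grey, pink, gold, green, blue} and column 1 has {grey, green, blue}, leaving only teal.
Row 3, column 4: row 3 has {red, teal, grey, pink} and column 4 has {pink, gold, blue}, leaving only green.
Row 3, column 7: row 3 has {red, teal, grey, pink, green} and column 7 has {teal, pink, gold, green}, leaving only blue.
Row 3, column 5: row 3 has {red, teal, grey, pink, green, blue} and column 5 has {red, grey, pink, green}, leaving only gold.
Row 4, column 2: row 4 has {red, teal, gold, green, blue} and column 2 has {red, teal, grey, gold, green, blue}, leaving only pink.
Row 4, column 6: row 4 has {red, teal, pink, gold, green, blue} and column 6 has {red, teal, blue}, leaving only grey.
Row 2, column 6: row 2 has {teal, pink, green, blue} and column 6 has {red, teal, grey, blue}, leaving only gold.
Row 2, column 1: row 2 has {teal, pink, gold, green, blue} and column 1 has {teal, grey, green, blue}, leaving only red.
Row 2, column 4: row 2 has {red, teal, pink, gold, green, blue} and column 4 has {pink, gold, green, blue}, leaving only grey.
Row 5, column 1: row 5 has {teal, grey, gold, green} and column 1 has {red, teal, grey, green, blue}, leaving only pink.
Row 5, column 5: row 5 has {teal, grey, pink, gold, green} and column 5 has {red, grey, pink, gold, green}, leaving only blue.
Row 5, column 7: row 5 has {teal, grey, pink, gold, green, blue} and column 7 has {teal, pink, gold, green, blue}, leaving only red.
Row 6, column 1: row 6 has {green} and column 1 has {red, teal, grey, pink, green, blue}, leaving only gold.
Row 6, column 5: row 6 has {gold, green} and column 5 has {red, grey, pink, gold, green, blue}, leaving only teal.
Row 6, column 4: row 6 has {teal, gold, green} and column 4 has {grey, pink, gold, green, blue}, leaving only red.
Row 7 already has {grey, pink, gold, blue} and column 4 already has {red, grey, pink, gold, green, blue}, so row 7, column 4 must be teal.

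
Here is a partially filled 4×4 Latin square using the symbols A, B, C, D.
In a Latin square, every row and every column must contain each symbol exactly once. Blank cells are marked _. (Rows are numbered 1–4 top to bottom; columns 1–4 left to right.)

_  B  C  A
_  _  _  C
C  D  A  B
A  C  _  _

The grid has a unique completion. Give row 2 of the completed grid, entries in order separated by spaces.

B A D C

Row 2, column 2: row 2 has {C} and column 2 has {B, C, D}, leaving only A.
Row 1, column 1: row 1 has {A, B, C} and column 1 has {A, C}, leaving only D.
Row 2, column 1: row 2 has {A, C} and column 1 has {A, C, D}, leaving only B.
Row 2, column 3: row 2 has {A, B, C} and column 3 has {A, C}, leaving only D.
So row 2 reads: B A D C.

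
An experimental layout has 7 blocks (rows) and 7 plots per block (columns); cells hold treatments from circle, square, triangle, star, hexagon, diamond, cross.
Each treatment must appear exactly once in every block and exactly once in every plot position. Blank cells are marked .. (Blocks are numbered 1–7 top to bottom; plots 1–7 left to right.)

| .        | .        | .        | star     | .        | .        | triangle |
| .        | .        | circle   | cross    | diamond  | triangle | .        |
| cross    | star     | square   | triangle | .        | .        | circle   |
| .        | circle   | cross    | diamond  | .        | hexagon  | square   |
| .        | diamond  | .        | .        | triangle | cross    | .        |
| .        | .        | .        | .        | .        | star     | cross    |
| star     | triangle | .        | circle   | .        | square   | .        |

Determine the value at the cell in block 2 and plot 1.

Block 3, plot 5: block 3 has {circle, square, triangle, star, cross} and plot 5 has {triangle, diamond}, leaving only hexagon.
Block 3, plot 6: block 3 has {circle, square, triangle, star, hexagon, cross} and plot 6 has {square, triangle, star, hexagon, cross}, leaving only diamond.
Block 1, plot 6: block 1 has {triangle, star} and plot 6 has {square, triangle, star, hexagon, diamond, cross}, leaving only circle.
Block 4, plot 1: block 4 has {circle, square, hexagon, diamond, cross} and plot 1 has {star, cross}, leaving only triangle.
Block 4, plot 5: block 4 has {circle, square, triangle, hexagon, diamond, cross} and plot 5 has {triangle, hexagon, diamond}, leaving only star.
Block 7, plot 5: block 7 has {circle, square, triangle, star} and plot 5 has {triangle, star, hexagon, diamond}, leaving only cross.
Block 1, plot 5: block 1 has {circle, triangle, star} and plot 5 has {triangle, star, hexagon, diamond, cross}, leaving only square.
Block 6, plot 5: block 6 has {star, cross} and plot 5 has {square, triangle, star, hexagon, diamond, cross}, leaving only circle.
Block 2, plot 1 is narrowed to {square, hexagon}.
If it were hexagon, then block 6, plot 4 would be left with no valid symbol.
So block 2, plot 1 must be square.

square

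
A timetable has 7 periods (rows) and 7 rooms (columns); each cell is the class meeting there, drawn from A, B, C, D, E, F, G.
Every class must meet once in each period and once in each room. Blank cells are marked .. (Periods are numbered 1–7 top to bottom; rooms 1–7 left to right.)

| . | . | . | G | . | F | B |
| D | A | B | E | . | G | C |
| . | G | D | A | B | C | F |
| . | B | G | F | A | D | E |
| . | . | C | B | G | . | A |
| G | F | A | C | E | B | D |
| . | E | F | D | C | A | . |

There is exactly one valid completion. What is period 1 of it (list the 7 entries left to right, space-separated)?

Period 1, room 3: period 1 has {B, F, G} and room 3 has {A, B, C, D, F, G}, leaving only E.
Period 1, room 5: period 1 has {B, E, F, G} and room 5 has {A, B, C, E, G}, leaving only D.
Period 1, room 2: period 1 has {B, D, E, F, G} and room 2 has {A, B, E, F, G}, leaving only C.
Period 1, room 1: period 1 has {B, C, D, E, F, G} and room 1 has {D, G}, leaving only A.
So period 1 reads: A C E G D F B.

A C E G D F B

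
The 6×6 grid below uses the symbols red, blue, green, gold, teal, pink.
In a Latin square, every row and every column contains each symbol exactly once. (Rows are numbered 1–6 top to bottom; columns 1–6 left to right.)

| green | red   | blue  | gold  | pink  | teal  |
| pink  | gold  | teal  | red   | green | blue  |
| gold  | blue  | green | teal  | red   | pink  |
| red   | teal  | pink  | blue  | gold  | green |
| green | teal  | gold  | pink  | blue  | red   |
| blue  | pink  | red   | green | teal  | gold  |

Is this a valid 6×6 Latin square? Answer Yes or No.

Every row is a permutation, but column 2 contains teal twice (at rows 4 and 5).

No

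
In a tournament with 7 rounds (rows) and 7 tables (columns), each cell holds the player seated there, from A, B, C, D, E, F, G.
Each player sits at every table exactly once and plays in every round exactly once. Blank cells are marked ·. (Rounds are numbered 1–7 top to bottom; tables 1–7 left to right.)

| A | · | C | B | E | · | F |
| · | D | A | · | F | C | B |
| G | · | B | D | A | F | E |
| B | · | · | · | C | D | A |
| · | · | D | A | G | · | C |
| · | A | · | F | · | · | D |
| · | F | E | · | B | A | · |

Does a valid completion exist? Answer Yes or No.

No

Round 6, table 5: round 6 together with table 5 already contain {A, B, C, D, E, F, G} — every symbol — so nothing can go there. The grid has no valid completion.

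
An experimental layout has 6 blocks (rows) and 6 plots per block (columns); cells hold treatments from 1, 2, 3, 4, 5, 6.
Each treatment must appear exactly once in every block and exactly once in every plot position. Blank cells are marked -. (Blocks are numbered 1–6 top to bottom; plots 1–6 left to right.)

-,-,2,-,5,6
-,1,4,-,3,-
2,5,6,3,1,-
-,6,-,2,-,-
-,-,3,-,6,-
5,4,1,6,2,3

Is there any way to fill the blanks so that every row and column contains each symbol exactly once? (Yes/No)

No block or plot among the givens repeats a symbol, and propagating forced cells runs into no contradiction.
One valid completion exists (for instance, 4 3 2 1 5 6 / 6 1 4 5 3 2 / 2 5 6 3 1 4 / 3 6 5 2 4 1 / 1 2 3 4 6 5 / 5 4 1 6 2 3).

Yes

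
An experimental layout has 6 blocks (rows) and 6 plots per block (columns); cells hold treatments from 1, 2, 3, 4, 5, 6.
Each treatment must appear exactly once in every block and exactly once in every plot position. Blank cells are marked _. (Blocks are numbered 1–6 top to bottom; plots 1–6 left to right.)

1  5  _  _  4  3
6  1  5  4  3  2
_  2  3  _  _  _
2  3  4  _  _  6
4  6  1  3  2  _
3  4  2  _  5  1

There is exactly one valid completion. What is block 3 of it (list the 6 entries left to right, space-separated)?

Block 3, plot 1: block 3 has {2, 3} and plot 1 has {1, 2, 3, 4, 6}, leaving only 5.
Block 3, plot 6: block 3 has {2, 3, 5} and plot 6 has {1, 2, 3, 6}, leaving only 4.
Block 1, plot 3: block 1 has {1, 3, 4, 5} and plot 3 has {1, 2, 3, 4, 5}, leaving only 6.
Block 1, plot 4: block 1 has {1, 3, 4, 5, 6} and plot 4 has {3, 4}, leaving only 2.
Block 4, plot 5: block 4 has {2, 3, 4, 6} and plot 5 has {2, 3, 4, 5}, leaving only 1.
Block 3, plot 5: block 3 has {2, 3, 4, 5} and plot 5 has {1, 2, 3, 4, 5}, leaving only 6.
Block 3, plot 4: block 3 has {2, 3, 4, 5, 6} and plot 4 has {2, 3, 4}, leaving only 1.
So block 3 reads: 5 2 3 1 6 4.

5 2 3 1 6 4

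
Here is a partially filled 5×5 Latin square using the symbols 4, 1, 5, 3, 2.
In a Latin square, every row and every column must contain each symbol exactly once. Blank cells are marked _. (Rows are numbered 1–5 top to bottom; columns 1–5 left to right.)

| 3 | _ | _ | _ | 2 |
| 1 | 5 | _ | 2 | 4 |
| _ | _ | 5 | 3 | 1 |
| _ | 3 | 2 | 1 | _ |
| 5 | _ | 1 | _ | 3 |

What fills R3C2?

4

Row 1, column 3: row 1 has {3, 2} and column 3 has {1, 5, 2}, leaving only 4.
Row 1, column 2: row 1 has {4, 3, 2} and column 2 has {5, 3}, leaving only 1.
Row 1, column 4: row 1 has {4, 1, 3, 2} and column 4 has {1, 3, 2}, leaving only 5.
Row 2, column 3: row 2 has {4, 1, 5, 2} and column 3 has {4, 1, 5, 2}, leaving only 3.
Row 4, column 1: row 4 has {1, 3, 2} and column 1 has {1, 5, 3}, leaving only 4.
Row 3, column 1: row 3 has {1, 5, 3} and column 1 has {4, 1, 5, 3}, leaving only 2.
Row 3 already has {1, 5, 3, 2} and column 2 already has {1, 5, 3}, so row 3, column 2 must be 4.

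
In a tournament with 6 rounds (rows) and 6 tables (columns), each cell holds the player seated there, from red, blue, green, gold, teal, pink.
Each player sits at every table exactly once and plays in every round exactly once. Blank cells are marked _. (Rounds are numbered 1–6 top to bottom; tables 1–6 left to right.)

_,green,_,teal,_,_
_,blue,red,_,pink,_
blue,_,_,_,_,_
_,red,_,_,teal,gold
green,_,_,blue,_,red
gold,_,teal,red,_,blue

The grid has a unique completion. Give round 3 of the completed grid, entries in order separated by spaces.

Round 1, table 6: round 1 has {green, teal} and table 6 has {red, blue, gold}, leaving only pink.
Round 1, table 1: round 1 has {green, teal, pink} and table 1 has {blue, green, gold}, leaving only red.
Round 2, table 1: round 2 has {red, blue, pink} and table 1 has {red, blue, green, gold}, leaving only teal.
Round 2, table 6: round 2 has {red, blue, teal, pink} and table 6 has {red, blue, gold, pink}, leaving only green.
Round 3, table 6: round 3 has {blue} and table 6 has {red, blue, green, gold, pink}, leaving only teal.
Round 2, table 4: round 2 has {red, blue, green, teal, pink} and table 4 has {red, blue, teal}, leaving only gold.
Round 4, table 1: round 4 has {red, gold, teal} and table 1 has {red, blue, green, gold, teal}, leaving only pink.
Round 4, table 4: round 4 has {red, gold, teal, pink} and table 4 has {red, blue, gold, teal}, leaving only green.
Round 3, table 4: round 3 has {blue, teal} and table 4 has {red, blue, green, gold, teal}, leaving only pink.
Round 3, table 2: round 3 has {blue, teal, pink} and table 2 has {red, blue, green}, leaving only gold.
Round 3, table 3: round 3 has {blue, gold, teal, pink} and table 3 has {red, teal}, leaving only green.
Round 3, table 5: round 3 has {blue, green, gold, teal, pink} and table 5 has {teal, pink}, leaving only red.
So round 3 reads: blue gold green pink red teal.

blue gold green pink red teal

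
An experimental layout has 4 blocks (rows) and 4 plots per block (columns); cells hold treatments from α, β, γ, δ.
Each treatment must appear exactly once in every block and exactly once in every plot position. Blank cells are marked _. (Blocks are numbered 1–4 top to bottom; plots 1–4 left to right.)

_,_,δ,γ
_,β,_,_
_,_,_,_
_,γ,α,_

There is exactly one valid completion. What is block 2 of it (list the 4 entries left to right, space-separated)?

α β γ δ

Block 2, plot 3: block 2 has {β} and plot 3 has {α, δ}, leaving only γ.
Block 1, plot 2: block 1 has {γ, δ} and plot 2 has {β, γ}, leaving only α.
Block 1, plot 1: block 1 has {α, γ, δ} and plot 1 has {}, leaving only β.
Block 3, plot 2: block 3 has {} and plot 2 has {α, β, γ}, leaving only δ.
Block 3, plot 3: block 3 has {δ} and plot 3 has {α, γ, δ}, leaving only β.
Block 3, plot 4: block 3 has {β, δ} and plot 4 has {γ}, leaving only α.
Block 2, plot 4: block 2 has {β, γ} and plot 4 has {α, γ}, leaving only δ.
Block 2, plot 1: block 2 has {β, γ, δ} and plot 1 has {β}, leaving only α.
So block 2 reads: α β γ δ.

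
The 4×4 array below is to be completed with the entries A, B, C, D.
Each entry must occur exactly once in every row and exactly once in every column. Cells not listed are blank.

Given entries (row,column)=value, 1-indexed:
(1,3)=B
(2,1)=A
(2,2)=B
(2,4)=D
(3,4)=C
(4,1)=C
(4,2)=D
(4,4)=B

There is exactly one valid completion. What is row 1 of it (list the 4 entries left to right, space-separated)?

D C B A

Row 1, column 1: row 1 has {B} and column 1 has {A, C}, leaving only D.
Row 1, column 4: row 1 has {B, D} and column 4 has {B, C, D}, leaving only A.
Row 1, column 2: row 1 has {A, B, D} and column 2 has {B, D}, leaving only C.
So row 1 reads: D C B A.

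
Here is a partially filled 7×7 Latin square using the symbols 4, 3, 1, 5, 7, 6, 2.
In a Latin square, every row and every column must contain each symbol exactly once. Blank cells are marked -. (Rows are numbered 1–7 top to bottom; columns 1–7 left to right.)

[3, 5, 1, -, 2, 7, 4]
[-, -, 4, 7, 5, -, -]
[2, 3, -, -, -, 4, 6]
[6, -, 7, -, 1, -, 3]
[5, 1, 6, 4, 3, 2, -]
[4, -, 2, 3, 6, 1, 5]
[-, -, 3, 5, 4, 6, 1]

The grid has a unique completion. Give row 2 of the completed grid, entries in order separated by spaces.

Row 2, column 1: row 2 has {4, 5, 7} and column 1 has {4, 3, 5, 6, 2}, leaving only 1.
Row 2, column 6: row 2 has {4, 1, 5, 7} and column 6 has {4, 1, 7, 6, 2}, leaving only 3.
Row 2, column 7: row 2 has {4, 3, 1, 5, 7} and column 7 has {4, 3, 1, 5, 6}, leaving only 2.
Row 2, column 2: row 2 has {4, 3, 1, 5, 7, 2} and column 2 has {3, 1, 5}, leaving only 6.
So row 2 reads: 1 6 4 7 5 3 2.

1 6 4 7 5 3 2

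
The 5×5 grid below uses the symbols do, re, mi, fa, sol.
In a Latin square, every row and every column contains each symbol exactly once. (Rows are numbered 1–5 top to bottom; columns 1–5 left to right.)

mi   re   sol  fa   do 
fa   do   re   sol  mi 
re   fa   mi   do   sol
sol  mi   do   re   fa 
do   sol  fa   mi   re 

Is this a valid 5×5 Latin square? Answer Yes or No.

Each row is a permutation of the 5 symbols, and so is each column.

Yes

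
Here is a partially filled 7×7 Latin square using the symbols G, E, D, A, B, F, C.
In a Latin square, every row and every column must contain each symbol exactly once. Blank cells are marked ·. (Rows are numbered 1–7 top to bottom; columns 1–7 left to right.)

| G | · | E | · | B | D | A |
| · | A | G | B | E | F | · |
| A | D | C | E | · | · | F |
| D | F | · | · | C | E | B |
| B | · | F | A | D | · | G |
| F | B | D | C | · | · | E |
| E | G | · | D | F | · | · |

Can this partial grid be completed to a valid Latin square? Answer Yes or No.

No row or column among the givens repeats a symbol, and propagating forced cells runs into no contradiction.
One valid completion exists (for instance, G C E F B D A / C A G B E F D / A D C E G B F / D F A G C E B / B E F A D C G / F B D C A G E / E G B D F A C).

Yes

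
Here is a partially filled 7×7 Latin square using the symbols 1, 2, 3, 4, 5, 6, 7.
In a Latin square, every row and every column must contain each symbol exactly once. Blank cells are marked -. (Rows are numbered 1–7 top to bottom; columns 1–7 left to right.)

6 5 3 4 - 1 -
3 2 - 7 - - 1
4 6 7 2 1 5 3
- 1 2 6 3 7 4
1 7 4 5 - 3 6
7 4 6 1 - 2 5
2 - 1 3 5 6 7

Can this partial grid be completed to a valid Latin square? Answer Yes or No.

Row 6, column 5: row 6 together with column 5 already contain {1, 2, 3, 4, 5, 6, 7} — every symbol — so nothing can go there. The grid has no valid completion.

No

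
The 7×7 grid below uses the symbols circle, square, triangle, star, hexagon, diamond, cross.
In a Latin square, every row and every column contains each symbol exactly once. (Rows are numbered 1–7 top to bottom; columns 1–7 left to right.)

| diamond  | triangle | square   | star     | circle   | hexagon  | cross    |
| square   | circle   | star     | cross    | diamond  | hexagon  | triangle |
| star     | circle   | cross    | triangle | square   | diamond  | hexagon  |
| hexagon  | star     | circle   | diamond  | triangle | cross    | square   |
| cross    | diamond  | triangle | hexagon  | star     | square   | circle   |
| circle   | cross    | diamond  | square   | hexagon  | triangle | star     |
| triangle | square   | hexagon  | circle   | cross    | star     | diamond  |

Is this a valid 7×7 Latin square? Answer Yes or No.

No

Every row is a permutation, but column 6 contains hexagon twice (at rows 1 and 2).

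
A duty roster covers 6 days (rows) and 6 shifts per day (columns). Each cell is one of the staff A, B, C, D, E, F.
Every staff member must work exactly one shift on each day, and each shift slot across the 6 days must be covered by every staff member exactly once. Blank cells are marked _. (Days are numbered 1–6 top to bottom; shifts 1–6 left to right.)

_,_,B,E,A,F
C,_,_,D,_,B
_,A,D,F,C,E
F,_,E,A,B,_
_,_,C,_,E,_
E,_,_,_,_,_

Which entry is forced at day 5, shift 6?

Day 1, shift 1: day 1 has {A, B, E, F} and shift 1 has {C, E, F}, leaving only D.
Day 1, shift 2: day 1 has {A, B, D, E, F} and shift 2 has {A}, leaving only C.
Day 2, shift 5: day 2 has {B, C, D} and shift 5 has {A, B, C, E}, leaving only F.
Day 2, shift 2: day 2 has {B, C, D, F} and shift 2 has {A, C}, leaving only E.
Day 2, shift 3: day 2 has {B, C, D, E, F} and shift 3 has {B, C, D, E}, leaving only A.
Day 3, shift 1: day 3 has {A, C, D, E, F} and shift 1 has {C, D, E, F}, leaving only B.
Day 4, shift 2: day 4 has {A, B, E, F} and shift 2 has {A, C, E}, leaving only D.
Day 4, shift 6: day 4 has {A, B, D, E, F} and shift 6 has {B, E, F}, leaving only C.
Day 5, shift 1: day 5 has {C, E} and shift 1 has {B, C, D, E, F}, leaving only A.
Day 5 already has {A, C, E} and shift 6 already has {B, C, E, F}, so day 5, shift 6 must be D.

D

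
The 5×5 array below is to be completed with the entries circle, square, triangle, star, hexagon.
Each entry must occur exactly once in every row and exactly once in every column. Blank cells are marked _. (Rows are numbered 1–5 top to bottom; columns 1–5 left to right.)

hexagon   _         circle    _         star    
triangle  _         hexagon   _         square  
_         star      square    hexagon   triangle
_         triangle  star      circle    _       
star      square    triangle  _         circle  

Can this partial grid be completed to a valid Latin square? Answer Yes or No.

No

Row 1, column 2: row 1 together with column 2 already contain {circle, square, triangle, star, hexagon} — every symbol — so nothing can go there. The grid has no valid completion.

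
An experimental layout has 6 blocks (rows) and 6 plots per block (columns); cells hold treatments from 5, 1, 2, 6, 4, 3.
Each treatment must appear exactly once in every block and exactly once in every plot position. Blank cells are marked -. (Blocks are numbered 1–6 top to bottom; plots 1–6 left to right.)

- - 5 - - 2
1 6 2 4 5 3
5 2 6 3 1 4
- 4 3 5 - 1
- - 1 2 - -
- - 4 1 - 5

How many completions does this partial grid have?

Block 1, plot 1: eliminating its block and plot leaves {6, 4, 3}.
Block 1, plot 2: eliminating its block and plot leaves {1, 3}.
Block 1, plot 4: eliminating its block and plot leaves {6}.
Block 1, plot 5: eliminating its block and plot leaves {6, 4, 3}.
Block 4, plot 1: eliminating its block and plot leaves {2, 6}.
Block 4, plot 5: eliminating its block and plot leaves {2, 6}.
Block 5, plot 1: eliminating its block and plot leaves {6, 4, 3}.
Block 5, plot 2: eliminating its block and plot leaves {5, 3}.
Block 5, plot 5: eliminating its block and plot leaves {6, 4, 3}.
Block 5, plot 6: eliminating its block and plot leaves {6}.
Block 6, plot 1: eliminating its block and plot leaves {2, 6, 3}.
Block 6, plot 2: eliminating its block and plot leaves {3}.
Block 6, plot 5: eliminating its block and plot leaves {2, 6, 3}.
Enumerating the assignments across these blanks that avoid any block or plot repeat gives 4 completions.

4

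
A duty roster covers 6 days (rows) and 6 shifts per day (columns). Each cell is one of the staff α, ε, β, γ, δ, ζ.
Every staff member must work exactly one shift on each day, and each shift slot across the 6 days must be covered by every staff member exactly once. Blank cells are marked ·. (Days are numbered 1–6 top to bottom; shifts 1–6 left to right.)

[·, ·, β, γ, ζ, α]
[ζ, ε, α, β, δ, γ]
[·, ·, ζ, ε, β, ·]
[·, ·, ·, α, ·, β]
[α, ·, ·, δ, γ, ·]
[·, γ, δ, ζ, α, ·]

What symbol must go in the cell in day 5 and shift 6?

ζ

Day 1, shift 2: day 1 has {α, β, γ, ζ} and shift 2 has {ε, γ}, leaving only δ.
Day 1, shift 1: day 1 has {α, β, γ, δ, ζ} and shift 1 has {α, ζ}, leaving only ε.
Day 3, shift 2: day 3 has {ε, β, ζ} and shift 2 has {ε, γ, δ}, leaving only α.
Day 3, shift 6: day 3 has {α, ε, β, ζ} and shift 6 has {α, β, γ}, leaving only δ.
Day 3, shift 1: day 3 has {α, ε, β, δ, ζ} and shift 1 has {α, ε, ζ}, leaving only γ.
Day 4, shift 1: day 4 has {α, β} and shift 1 has {α, ε, γ, ζ}, leaving only δ.
Day 4, shift 2: day 4 has {α, β, δ} and shift 2 has {α, ε, γ, δ}, leaving only ζ.
Day 4, shift 5: day 4 has {α, β, δ, ζ} and shift 5 has {α, β, γ, δ, ζ}, leaving only ε.
Day 4, shift 3: day 4 has {α, ε, β, δ, ζ} and shift 3 has {α, β, δ, ζ}, leaving only γ.
Day 5, shift 2: day 5 has {α, γ, δ} and shift 2 has {α, ε, γ, δ, ζ}, leaving only β.
Day 5, shift 3: day 5 has {α, β, γ, δ} and shift 3 has {α, β, γ, δ, ζ}, leaving only ε.
Day 5 already has {α, ε, β, γ, δ} and shift 6 already has {α, β, γ, δ}, so day 5, shift 6 must be ζ.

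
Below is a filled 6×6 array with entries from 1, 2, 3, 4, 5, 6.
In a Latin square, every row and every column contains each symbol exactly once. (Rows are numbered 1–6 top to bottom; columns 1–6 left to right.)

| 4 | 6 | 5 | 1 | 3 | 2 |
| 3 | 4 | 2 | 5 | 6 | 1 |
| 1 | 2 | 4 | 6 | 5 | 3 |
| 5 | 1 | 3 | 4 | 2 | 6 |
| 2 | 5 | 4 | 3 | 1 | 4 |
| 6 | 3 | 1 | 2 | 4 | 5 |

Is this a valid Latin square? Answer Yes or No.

No

Column 3 contains 4 twice (at rows 3 and 5), so it is not a permutation.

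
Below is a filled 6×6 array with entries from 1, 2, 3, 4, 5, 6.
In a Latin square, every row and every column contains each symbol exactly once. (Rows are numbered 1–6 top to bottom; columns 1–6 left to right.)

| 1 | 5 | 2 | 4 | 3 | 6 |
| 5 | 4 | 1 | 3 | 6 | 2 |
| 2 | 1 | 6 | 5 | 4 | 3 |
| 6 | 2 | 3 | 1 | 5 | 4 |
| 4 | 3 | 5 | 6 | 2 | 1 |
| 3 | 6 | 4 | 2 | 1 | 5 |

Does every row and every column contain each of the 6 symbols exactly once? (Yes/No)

Each row is a permutation of the 6 symbols, and so is each column.

Yes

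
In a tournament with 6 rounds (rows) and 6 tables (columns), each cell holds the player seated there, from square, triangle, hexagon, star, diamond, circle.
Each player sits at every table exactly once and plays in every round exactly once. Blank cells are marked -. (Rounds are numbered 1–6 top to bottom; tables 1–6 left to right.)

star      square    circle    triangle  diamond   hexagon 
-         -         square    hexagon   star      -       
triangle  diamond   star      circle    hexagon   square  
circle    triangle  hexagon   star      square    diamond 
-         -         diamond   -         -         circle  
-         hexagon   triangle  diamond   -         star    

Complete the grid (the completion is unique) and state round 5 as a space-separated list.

Round 5, table 2: round 5 has {diamond, circle} and table 2 has {square, triangle, hexagon, diamond}, leaving only star.
Round 5, table 4: round 5 has {star, diamond, circle} and table 4 has {triangle, hexagon, star, diamond, circle}, leaving only square.
Round 5, table 1: round 5 has {square, star, diamond, circle} and table 1 has {triangle, star, circle}, leaving only hexagon.
Round 5, table 5: round 5 has {square, hexagon, star, diamond, circle} and table 5 has {square, hexagon, star, diamond}, leaving only triangle.
So round 5 reads: hexagon star diamond square triangle circle.

hexagon star diamond square triangle circle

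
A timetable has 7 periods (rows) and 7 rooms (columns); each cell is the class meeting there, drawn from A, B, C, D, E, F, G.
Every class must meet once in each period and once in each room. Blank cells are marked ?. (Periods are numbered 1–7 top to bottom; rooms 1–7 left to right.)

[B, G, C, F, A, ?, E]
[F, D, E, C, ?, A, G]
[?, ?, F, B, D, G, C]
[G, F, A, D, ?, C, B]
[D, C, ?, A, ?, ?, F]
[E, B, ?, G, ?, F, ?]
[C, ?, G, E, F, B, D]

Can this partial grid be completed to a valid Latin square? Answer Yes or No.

No period or room among the givens repeats a symbol, and propagating forced cells runs into no contradiction.
One valid completion exists (for instance, B G C F A D E / F D E C B A G / A E F B D G C / G F A D E C B / D C B A G E F / E B D G C F A / C A G E F B D).

Yes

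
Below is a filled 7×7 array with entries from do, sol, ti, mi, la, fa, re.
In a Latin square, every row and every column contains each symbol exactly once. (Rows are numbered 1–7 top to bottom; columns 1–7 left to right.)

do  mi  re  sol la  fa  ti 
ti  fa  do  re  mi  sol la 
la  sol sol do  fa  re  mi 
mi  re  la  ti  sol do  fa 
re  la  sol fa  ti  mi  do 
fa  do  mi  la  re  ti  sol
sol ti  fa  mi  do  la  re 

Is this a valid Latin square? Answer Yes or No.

No

Row 3 contains sol twice (at columns 2 and 3), so it is not a permutation.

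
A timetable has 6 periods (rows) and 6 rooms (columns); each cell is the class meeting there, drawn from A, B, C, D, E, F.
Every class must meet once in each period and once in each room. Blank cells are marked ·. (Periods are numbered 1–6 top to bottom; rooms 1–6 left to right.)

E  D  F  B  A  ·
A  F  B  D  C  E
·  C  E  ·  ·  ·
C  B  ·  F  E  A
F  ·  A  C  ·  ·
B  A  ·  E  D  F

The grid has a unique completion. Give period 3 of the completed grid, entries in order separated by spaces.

Period 3, room 1: period 3 has {C, E} and room 1 has {A, B, C, E, F}, leaving only D.
Period 3, room 4: period 3 has {C, D, E} and room 4 has {B, C, D, E, F}, leaving only A.
Period 3, room 6: period 3 has {A, C, D, E} and room 6 has {A, E, F}, leaving only B.
Period 3, room 5: period 3 has {A, B, C, D, E} and room 5 has {A, C, D, E}, leaving only F.
So period 3 reads: D C E A F B.

D C E A F B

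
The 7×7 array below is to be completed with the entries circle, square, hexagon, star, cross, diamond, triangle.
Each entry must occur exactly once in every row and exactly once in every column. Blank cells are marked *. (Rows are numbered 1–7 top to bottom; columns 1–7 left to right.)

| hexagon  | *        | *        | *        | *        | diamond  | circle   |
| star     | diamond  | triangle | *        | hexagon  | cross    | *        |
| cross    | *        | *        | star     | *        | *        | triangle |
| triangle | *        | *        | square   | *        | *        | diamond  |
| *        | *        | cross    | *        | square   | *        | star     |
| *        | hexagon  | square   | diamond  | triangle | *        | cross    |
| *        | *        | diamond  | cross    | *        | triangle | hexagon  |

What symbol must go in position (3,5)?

diamond

Row 1, column 3: row 1 has {circle, hexagon, diamond} and column 3 has {square, cross, diamond, triangle}, leaving only star.
Row 1, column 4: row 1 has {circle, hexagon, star, diamond} and column 4 has {square, star, cross, diamond}, leaving only triangle.
Row 1, column 5: row 1 has {circle, hexagon, star, diamond, triangle} and column 5 has {square, hexagon, triangle}, leaving only cross.
Row 1, column 2: row 1 has {circle, hexagon, star, cross, diamond, triangle} and column 2 has {hexagon, diamond}, leaving only square.
Row 2, column 4: row 2 has {hexagon, star, cross, diamond, triangle} and column 4 has {square, star, cross, diamond, triangle}, leaving only circle.
Row 2, column 7: row 2 has {circle, hexagon, star, cross, diamond, triangle} and column 7 has {circle, hexagon, star, cross, diamond, triangle}, leaving only square.
Row 3, column 2: row 3 has {star, cross, triangle} and column 2 has {square, hexagon, diamond}, leaving only circle.
Row 3 already has {circle, star, cross, triangle} and column 5 already has {square, hexagon, cross, triangle}, so row 3, column 5 must be diamond.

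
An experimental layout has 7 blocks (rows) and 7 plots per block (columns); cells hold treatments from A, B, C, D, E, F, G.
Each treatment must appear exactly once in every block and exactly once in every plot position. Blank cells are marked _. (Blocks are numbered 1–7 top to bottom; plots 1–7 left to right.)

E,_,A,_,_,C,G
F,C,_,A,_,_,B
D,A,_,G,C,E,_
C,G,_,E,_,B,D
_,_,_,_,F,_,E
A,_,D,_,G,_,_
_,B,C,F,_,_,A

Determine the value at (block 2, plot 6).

Block 3, plot 7: block 3 has {A, C, D, E, G} and plot 7 has {A, B, D, E, G}, leaving only F.
Block 3, plot 3: block 3 has {A, C, D, E, F, G} and plot 3 has {A, C, D}, leaving only B.
Block 4, plot 3: block 4 has {B, C, D, E, G} and plot 3 has {A, B, C, D}, leaving only F.
Block 4, plot 5: block 4 has {B, C, D, E, F, G} and plot 5 has {C, F, G}, leaving only A.
Block 5, plot 2: block 5 has {E, F} and plot 2 has {A, B, C, G}, leaving only D.
Block 1, plot 2: block 1 has {A, C, E, G} and plot 2 has {A, B, C, D, G}, leaving only F.
Block 5, plot 3: block 5 has {D, E, F} and plot 3 has {A, B, C, D, F}, leaving only G.
Block 2, plot 3: block 2 has {A, B, C, F} and plot 3 has {A, B, C, D, F, G}, leaving only E.
Block 2, plot 5: block 2 has {A, B, C, E, F} and plot 5 has {A, C, F, G}, leaving only D.
Block 2 already has {A, B, C, D, E, F} and plot 6 already has {B, C, E}, so block 2, plot 6 must be G.

G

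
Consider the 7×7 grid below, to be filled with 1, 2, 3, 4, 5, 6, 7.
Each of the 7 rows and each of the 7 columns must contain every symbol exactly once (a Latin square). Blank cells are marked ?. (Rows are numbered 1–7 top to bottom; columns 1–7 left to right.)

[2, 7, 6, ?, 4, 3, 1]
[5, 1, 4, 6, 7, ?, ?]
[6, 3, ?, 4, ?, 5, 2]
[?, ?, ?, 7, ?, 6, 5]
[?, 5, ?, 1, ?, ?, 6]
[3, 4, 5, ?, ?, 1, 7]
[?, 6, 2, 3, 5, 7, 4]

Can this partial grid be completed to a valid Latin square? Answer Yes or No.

No row or column among the givens repeats a symbol, and propagating forced cells runs into no contradiction.
One valid completion exists (for instance, 2 7 6 5 4 3 1 / 5 1 4 6 7 2 3 / 6 3 7 4 1 5 2 / 4 2 1 7 3 6 5 / 7 5 3 1 2 4 6 / 3 4 5 2 6 1 7 / 1 6 2 3 5 7 4).

Yes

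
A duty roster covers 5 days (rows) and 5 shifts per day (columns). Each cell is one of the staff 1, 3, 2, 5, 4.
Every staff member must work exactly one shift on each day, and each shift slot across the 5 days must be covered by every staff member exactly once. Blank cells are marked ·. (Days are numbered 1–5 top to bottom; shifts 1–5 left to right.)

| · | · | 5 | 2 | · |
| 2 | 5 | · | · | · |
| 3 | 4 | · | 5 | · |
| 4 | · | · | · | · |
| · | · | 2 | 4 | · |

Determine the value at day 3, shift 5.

Day 1, shift 1: day 1 has {2, 5} and shift 1 has {3, 2, 4}, leaving only 1.
Day 1, shift 2: day 1 has {1, 2, 5} and shift 2 has {5, 4}, leaving only 3.
Day 1, shift 5: day 1 has {1, 3, 2, 5} and shift 5 has {}, leaving only 4.
Day 3, shift 3: day 3 has {3, 5, 4} and shift 3 has {2, 5}, leaving only 1.
Day 3 already has {1, 3, 5, 4} and shift 5 already has {4}, so day 3, shift 5 must be 2.

2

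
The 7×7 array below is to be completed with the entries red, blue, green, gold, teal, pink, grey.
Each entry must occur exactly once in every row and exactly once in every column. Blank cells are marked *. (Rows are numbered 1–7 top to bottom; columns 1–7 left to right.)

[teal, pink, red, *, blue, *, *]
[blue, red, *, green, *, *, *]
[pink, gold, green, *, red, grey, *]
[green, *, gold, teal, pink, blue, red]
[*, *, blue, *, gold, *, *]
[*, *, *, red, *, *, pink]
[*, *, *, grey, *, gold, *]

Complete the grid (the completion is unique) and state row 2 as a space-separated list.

Row 1, column 4: row 1 has {red, blue, teal, pink} and column 4 has {red, green, teal, grey}, leaving only gold.
Row 1, column 6: row 1 has {red, blue, gold, teal, pink} and column 6 has {blue, gold, grey}, leaving only green.
Row 1, column 7: row 1 has {red, blue, green, gold, teal, pink} and column 7 has {red, pink}, leaving only grey.
Row 3, column 4: row 3 has {red, green, gold, pink, grey} and column 4 has {red, green, gold, teal, grey}, leaving only blue.
Row 3, column 7: row 3 has {red, blue, green, gold, pink, grey} and column 7 has {red, pink, grey}, leaving only teal.
Row 2, column 7: row 2 has {red, blue, green} and column 7 has {red, teal, pink, grey}, leaving only gold.
Row 4, column 2: row 4 has {red, blue, green, gold, teal, pink} and column 2 has {red, gold, pink}, leaving only grey.
Row 5, column 4: row 5 has {blue, gold} and column 4 has {red, blue, green, gold, teal, grey}, leaving only pink.
Row 5, column 7: row 5 has {blue, gold, pink} and column 7 has {red, gold, teal, pink, grey}, leaving only green.
Row 5, column 2: row 5 has {blue, green, gold, pink} and column 2 has {red, gold, pink, grey}, leaving only teal.
Row 5, column 6: row 5 has {blue, green, gold, teal, pink} and column 6 has {blue, green, gold, grey}, leaving only red.
Row 5, column 1: row 5 has {red, blue, green, gold, teal, pink} and column 1 has {blue, green, teal, pink}, leaving only grey.
Row 6, column 1: row 6 has {red, pink} and column 1 has {blue, green, teal, pink, grey}, leaving only gold.
Row 6, column 6: row 6 has {red, gold, pink} and column 6 has {red, blue, green, gold, grey}, leaving only teal.
Row 2, column 6: row 2 has {red, blue, green, gold} and column 6 has {red, blue, green, gold, teal, grey}, leaving only pink.
Row 6, column 3: row 6 has {red, gold, teal, pink} and column 3 has {red, blue, green, gold}, leaving only grey.
Row 2, column 3: row 2 has {red, blue, green, gold, pink} and column 3 has {red, blue, green, gold, grey}, leaving only teal.
Row 2, column 5: row 2 has {red, blue, green, gold, teal, pink} and column 5 has {red, blue, gold, pink}, leaving only grey.
So row 2 reads: blue red teal green grey pink gold.

blue red teal green grey pink gold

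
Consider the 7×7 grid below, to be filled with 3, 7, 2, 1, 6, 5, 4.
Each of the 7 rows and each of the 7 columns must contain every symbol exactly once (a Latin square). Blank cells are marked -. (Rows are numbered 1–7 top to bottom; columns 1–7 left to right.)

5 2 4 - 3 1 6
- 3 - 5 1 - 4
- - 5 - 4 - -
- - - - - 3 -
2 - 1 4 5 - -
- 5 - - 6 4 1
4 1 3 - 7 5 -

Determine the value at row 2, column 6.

7

Row 1, column 4: row 1 has {3, 2, 1, 6, 5, 4} and column 4 has {5, 4}, leaving only 7.
Row 4, column 5: row 4 has {3} and column 5 has {3, 7, 1, 6, 5, 4}, leaving only 2.
Row 7, column 7: row 7 has {3, 7, 1, 5, 4} and column 7 has {1, 6, 4}, leaving only 2.
Row 7, column 4: row 7 has {3, 7, 2, 1, 5, 4} and column 4 has {7, 5, 4}, leaving only 6.
Row 4, column 4: row 4 has {3, 2} and column 4 has {7, 6, 5, 4}, leaving only 1.
Row 2, column 6 is narrowed to {7, 2, 6}.
If it were 2, propagating the remaining blanks reaches a contradiction.
If it were 6, then row 6, column 3 would be left with no valid symbol.
So row 2, column 6 must be 7.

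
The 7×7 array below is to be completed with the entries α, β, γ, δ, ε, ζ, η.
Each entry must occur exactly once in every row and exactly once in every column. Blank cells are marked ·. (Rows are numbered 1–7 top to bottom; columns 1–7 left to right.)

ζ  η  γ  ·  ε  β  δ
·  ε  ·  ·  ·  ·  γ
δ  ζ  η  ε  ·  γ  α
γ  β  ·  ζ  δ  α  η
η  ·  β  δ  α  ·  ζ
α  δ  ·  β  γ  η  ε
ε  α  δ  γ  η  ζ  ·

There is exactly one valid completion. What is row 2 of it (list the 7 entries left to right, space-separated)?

β ε α η ζ δ γ

Row 2, column 1: row 2 has {γ, ε} and column 1 has {α, γ, δ, ε, ζ, η}, leaving only β.
Row 2, column 5: row 2 has {β, γ, ε} and column 5 has {α, γ, δ, ε, η}, leaving only ζ.
Row 2, column 3: row 2 has {β, γ, ε, ζ} and column 3 has {β, γ, δ, η}, leaving only α.
Row 2, column 4: row 2 has {α, β, γ, ε, ζ} and column 4 has {β, γ, δ, ε, ζ}, leaving only η.
Row 2, column 6: row 2 has {α, β, γ, ε, ζ, η} and column 6 has {α, β, γ, ζ, η}, leaving only δ.
So row 2 reads: β ε α η ζ δ γ.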